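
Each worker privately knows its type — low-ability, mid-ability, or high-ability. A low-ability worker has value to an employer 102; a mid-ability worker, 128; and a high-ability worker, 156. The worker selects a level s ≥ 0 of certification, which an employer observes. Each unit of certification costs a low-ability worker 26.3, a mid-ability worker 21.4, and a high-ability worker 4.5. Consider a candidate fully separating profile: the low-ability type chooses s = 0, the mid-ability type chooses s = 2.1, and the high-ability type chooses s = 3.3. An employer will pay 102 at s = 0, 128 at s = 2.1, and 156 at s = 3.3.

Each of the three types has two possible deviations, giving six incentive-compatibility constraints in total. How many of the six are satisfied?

Mid-ability (own payoff 128 − 21.4×2.1 = 83.06): to s=0 gives 102 → profitable ✗; to s=3.3 gives 156 − 21.4×3.3 = 85.38 → profitable ✗.
High-ability (own payoff 156 − 4.5×3.3 = 141.15): to s=0 gives 102 → no gain ✓; to s=2.1 gives 128 − 4.5×2.1 = 118.55 → no gain ✓.
Low-ability (own payoff 102): to s=2.1 gives 128 − 26.3×2.1 = 72.77 → no gain ✓; to s=3.3 gives 156 − 26.3×3.3 = 69.21 → no gain ✓.
4 of the 6 constraints hold; not an equilibrium.

4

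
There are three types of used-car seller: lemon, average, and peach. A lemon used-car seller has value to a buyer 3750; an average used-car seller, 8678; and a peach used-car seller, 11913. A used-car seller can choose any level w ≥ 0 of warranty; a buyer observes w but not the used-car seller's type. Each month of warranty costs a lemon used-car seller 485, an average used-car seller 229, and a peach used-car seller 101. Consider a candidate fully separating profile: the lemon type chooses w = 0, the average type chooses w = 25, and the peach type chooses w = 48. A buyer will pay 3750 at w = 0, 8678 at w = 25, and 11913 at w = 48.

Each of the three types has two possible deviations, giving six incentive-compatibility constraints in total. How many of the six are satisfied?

Average (own payoff 8678 − 229×25 = 2953): to w=0 gives 3750 → profitable ✗; to w=48 gives 11913 − 229×48 = 921 → no gain ✓.
Peach (own payoff 11913 − 101×48 = 7065): to w=0 gives 3750 → no gain ✓; to w=25 gives 8678 − 101×25 = 6153 → no gain ✓.
Lemon (own payoff 3750): to w=25 gives 8678 − 485×25 = -3447 → no gain ✓; to w=48 gives 11913 − 485×48 = -11367 → no gain ✓.
5 of the 6 constraints hold; not an equilibrium.

5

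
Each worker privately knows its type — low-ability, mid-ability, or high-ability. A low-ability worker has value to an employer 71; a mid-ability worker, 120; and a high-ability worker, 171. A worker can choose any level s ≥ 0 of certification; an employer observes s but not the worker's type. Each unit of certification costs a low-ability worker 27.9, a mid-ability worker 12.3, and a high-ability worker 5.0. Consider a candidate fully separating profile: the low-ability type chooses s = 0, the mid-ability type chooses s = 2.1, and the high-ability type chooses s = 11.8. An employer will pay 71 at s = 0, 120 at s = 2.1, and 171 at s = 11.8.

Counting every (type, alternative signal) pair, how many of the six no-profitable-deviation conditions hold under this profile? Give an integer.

High-ability (own payoff 171 − 5.0×11.8 = 112): to s=0 gives 71 → no gain ✓; to s=2.1 gives 120 − 5.0×2.1 = 109.5 → no gain ✓.
Low-ability (own payoff 71): to s=2.1 gives 120 − 27.9×2.1 = 61.41 → no gain ✓; to s=11.8 gives 171 − 27.9×11.8 = -158.22 → no gain ✓.
Mid-ability (own payoff 120 − 12.3×2.1 = 94.17): to s=0 gives 71 → no gain ✓; to s=11.8 gives 171 − 12.3×11.8 = 25.86 → no gain ✓.
6 of the 6 constraints hold; this profile is a separating equilibrium.

6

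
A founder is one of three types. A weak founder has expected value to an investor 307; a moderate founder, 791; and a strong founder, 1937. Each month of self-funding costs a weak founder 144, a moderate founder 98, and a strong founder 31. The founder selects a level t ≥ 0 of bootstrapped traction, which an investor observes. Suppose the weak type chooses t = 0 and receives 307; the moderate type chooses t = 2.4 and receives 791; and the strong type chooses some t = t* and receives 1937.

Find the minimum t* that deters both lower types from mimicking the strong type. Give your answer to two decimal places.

14.09

Moderate type (on-path payoff 791 − 98×2.4 = 555.8) won't mimic when 555.8 ≥ 1937 − 98·t*, i.e. t* ≥ 14.09.
Weak type (on-path payoff 307) won't mimic when 307 ≥ 1937 − 144·t*, i.e. t* ≥ 11.32.
Both must hold, so t* = max(11.32, 14.09) = 14.09. The moderate type's constraint binds.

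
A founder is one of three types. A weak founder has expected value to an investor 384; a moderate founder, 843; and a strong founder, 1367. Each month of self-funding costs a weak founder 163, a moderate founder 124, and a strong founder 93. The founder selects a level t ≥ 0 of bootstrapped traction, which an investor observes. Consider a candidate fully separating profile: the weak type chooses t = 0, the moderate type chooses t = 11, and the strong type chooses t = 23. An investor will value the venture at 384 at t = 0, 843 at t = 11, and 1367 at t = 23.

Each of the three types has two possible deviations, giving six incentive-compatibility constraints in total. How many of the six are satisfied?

Weak (own payoff 384): to t=11 gives 843 − 163×11 = -950 → no gain ✓; to t=23 gives 1367 − 163×23 = -2382 → no gain ✓.
Moderate (own payoff 843 − 124×11 = -521): to t=0 gives 384 → profitable ✗; to t=23 gives 1367 − 124×23 = -1485 → no gain ✓.
Strong (own payoff 1367 − 93×23 = -772): to t=0 gives 384 → profitable ✗; to t=11 gives 843 − 93×11 = -180 → profitable ✗.
3 of the 6 constraints hold; not an equilibrium.

3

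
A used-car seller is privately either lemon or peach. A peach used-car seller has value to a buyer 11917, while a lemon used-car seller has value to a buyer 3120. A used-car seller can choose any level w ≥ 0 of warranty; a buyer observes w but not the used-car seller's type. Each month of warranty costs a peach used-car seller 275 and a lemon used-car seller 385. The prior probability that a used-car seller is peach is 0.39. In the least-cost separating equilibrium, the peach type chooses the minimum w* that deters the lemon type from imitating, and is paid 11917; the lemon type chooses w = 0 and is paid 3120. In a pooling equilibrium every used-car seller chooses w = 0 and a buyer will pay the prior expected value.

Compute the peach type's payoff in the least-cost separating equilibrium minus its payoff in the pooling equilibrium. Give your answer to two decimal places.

Least-cost separating signal: w* solves 3120 = 11917 − 385·w*, so w* = (11917 − 3120)/385 ≈ 22.8494.
Peach type's separating payoff: 11917 − 275 × w* = 11917 − 275 × (11917 − 3120)/385 = 11917 − 2419175/385 ≈ 5633.4286.
Pooling payoff: 0.39 × 11917 + 0.61 × 3120 = 6550.83.
Difference: 5633.4286 − 6550.83 = -917.4014, i.e. -917.40 to two decimal places.
The peach type would prefer the pooling outcome.

-917.40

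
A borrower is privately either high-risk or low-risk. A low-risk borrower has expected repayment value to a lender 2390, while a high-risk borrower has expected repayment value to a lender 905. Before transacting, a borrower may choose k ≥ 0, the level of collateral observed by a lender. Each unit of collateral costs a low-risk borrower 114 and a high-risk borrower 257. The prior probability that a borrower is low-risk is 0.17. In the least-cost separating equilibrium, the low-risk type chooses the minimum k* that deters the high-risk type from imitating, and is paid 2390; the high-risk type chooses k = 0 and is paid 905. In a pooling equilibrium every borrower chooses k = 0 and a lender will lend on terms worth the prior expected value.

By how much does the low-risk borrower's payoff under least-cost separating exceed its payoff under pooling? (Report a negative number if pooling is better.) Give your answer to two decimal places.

573.83

Least-cost separating signal: k* solves 905 = 2390 − 257·k*, so k* = (2390 − 905)/257 ≈ 5.7782.
Low-risk type's separating payoff: 2390 − 114 × k* = 2390 − 114 × (2390 − 905)/257 = 2390 − 169290/257 ≈ 1731.2840.
Pooling payoff: 0.17 × 2390 + 0.83 × 905 = 1157.45.
Difference: 1731.2840 − 1157.45 = 573.834, i.e. 573.83 to two decimal places.
The low-risk type prefers to separate.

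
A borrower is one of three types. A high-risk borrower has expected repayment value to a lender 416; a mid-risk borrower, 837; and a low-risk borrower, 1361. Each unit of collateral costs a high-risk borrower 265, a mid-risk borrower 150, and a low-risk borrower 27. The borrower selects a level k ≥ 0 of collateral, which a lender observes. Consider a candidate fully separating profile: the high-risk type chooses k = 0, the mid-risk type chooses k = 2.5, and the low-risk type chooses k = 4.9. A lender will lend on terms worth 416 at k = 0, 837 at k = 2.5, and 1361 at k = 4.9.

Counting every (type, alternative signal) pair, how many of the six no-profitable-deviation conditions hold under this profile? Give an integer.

5

High-risk (own payoff 416): to k=2.5 gives 837 − 265×2.5 = 174.5 → no gain ✓; to k=4.9 gives 1361 − 265×4.9 = 62.5 → no gain ✓.
Low-risk (own payoff 1361 − 27×4.9 = 1228.7): to k=0 gives 416 → no gain ✓; to k=2.5 gives 837 − 27×2.5 = 769.5 → no gain ✓.
Mid-risk (own payoff 837 − 150×2.5 = 462): to k=0 gives 416 → no gain ✓; to k=4.9 gives 1361 − 150×4.9 = 626 → profitable ✗.
5 of the 6 constraints hold; not an equilibrium.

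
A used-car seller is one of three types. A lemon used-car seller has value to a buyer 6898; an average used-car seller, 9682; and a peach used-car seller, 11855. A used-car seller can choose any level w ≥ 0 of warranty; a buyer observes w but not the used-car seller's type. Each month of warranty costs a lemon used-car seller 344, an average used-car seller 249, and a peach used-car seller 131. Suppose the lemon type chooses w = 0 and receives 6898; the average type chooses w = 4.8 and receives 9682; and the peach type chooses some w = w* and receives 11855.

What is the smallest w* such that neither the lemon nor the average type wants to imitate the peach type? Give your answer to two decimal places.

Lemon type (on-path payoff 6898) won't mimic when 6898 ≥ 11855 − 344·w*, i.e. w* ≥ 14.41.
Average type (on-path payoff 9682 − 249×4.8 = 8486.8) won't mimic when 8486.8 ≥ 11855 − 249·w*, i.e. w* ≥ 13.53.
Both must hold, so w* = max(14.41, 13.53) = 14.41. The lemon type's constraint binds.

14.41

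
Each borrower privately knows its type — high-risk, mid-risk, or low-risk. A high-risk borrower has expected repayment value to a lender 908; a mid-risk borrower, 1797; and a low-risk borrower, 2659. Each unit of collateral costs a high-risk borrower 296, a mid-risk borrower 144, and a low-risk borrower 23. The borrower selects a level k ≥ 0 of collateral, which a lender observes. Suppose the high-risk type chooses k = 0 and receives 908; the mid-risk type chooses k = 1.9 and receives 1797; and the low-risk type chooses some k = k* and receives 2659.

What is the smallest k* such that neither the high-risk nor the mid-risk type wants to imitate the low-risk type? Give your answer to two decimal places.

7.89

High-risk type (on-path payoff 908) won't mimic when 908 ≥ 2659 − 296·k*, i.e. k* ≥ 5.92.
Mid-risk type (on-path payoff 1797 − 144×1.9 = 1523.4) won't mimic when 1523.4 ≥ 2659 − 144·k*, i.e. k* ≥ 7.89.
Both must hold, so k* = max(5.92, 7.89) = 7.89. The mid-risk type's constraint binds.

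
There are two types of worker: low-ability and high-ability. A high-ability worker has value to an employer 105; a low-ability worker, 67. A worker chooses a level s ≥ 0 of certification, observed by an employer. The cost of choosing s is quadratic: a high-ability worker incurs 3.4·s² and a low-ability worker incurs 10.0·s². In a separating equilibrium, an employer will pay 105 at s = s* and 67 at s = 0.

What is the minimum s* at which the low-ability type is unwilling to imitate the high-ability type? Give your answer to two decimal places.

The low-ability type at s = 0 receives 67; imitating at s* yields 105 − 10.0·s*².
Indifference: 67 = 105 − 10.0·s*², so s*² = (105 − 67) / 10.0 = 3.8.
s* = √3.8 ≈ 1.95.

1.95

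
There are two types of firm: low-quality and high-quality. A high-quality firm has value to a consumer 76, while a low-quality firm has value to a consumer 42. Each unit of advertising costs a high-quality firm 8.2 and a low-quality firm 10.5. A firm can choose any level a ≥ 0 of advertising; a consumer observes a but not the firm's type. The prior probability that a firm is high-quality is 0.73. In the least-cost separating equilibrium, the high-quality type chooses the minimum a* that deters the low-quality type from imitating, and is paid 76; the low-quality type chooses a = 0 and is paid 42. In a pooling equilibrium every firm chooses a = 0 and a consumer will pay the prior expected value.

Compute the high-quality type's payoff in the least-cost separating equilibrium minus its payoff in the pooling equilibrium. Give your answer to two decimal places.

-17.37

Least-cost separating signal: a* solves 42 = 76 − 10.5·a*, so a* = (76 − 42)/10.5 ≈ 3.2381.
High-quality type's separating payoff: 76 − 8.2 × a* = 76 − 8.2 × (76 − 42)/10.5 = 76 − 278.8/10.5 ≈ 49.4476.
Pooling payoff: 0.73 × 76 + 0.27 × 42 = 66.82.
Difference: 49.4476 − 66.82 = -17.3724, i.e. -17.37 to two decimal places.
The high-quality type would prefer the pooling outcome.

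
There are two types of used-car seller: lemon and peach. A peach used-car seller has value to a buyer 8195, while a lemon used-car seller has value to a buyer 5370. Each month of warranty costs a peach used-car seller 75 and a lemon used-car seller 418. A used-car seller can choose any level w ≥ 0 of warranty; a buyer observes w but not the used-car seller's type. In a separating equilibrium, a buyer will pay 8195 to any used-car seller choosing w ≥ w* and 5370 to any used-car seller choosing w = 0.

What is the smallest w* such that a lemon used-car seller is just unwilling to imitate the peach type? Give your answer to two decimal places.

A lemon used-car seller choosing w = 0 receives 5370.
Imitating at w* instead would pay 8195 at cost 418·w*, netting 8195 − 418·w*.
Indifference: 5370 = 8195 − 418·w*, so w* = (8195 − 5370) / 418 ≈ 6.76.
This is the lemon type's binding incentive-compatibility constraint; any w ≥ 6.76 sustains separation on that side.

6.76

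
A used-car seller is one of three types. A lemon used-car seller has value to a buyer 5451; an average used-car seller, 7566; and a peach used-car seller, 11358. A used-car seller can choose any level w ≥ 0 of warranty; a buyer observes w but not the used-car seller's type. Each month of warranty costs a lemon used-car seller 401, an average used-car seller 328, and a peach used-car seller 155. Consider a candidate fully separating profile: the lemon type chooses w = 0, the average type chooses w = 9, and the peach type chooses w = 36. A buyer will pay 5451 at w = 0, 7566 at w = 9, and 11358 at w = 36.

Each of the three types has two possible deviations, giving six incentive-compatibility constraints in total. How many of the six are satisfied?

4

Peach (own payoff 11358 − 155×36 = 5778): to w=0 gives 5451 → no gain ✓; to w=9 gives 7566 − 155×9 = 6171 → profitable ✗.
Lemon (own payoff 5451): to w=9 gives 7566 − 401×9 = 3957 → no gain ✓; to w=36 gives 11358 − 401×36 = -3078 → no gain ✓.
Average (own payoff 7566 − 328×9 = 4614): to w=0 gives 5451 → profitable ✗; to w=36 gives 11358 − 328×36 = -450 → no gain ✓.
4 of the 6 constraints hold; not an equilibrium.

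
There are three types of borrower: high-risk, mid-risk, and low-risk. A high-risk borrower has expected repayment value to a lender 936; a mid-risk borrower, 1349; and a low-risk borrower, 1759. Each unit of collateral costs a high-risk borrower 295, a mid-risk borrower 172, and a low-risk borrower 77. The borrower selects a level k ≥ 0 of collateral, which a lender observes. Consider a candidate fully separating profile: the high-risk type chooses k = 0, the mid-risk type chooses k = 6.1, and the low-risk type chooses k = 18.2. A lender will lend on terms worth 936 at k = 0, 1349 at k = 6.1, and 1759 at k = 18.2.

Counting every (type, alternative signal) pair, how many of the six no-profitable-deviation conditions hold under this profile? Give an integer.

Low-risk (own payoff 1759 − 77×18.2 = 357.6): to k=0 gives 936 → profitable ✗; to k=6.1 gives 1349 − 77×6.1 = 879.3 → profitable ✗.
High-risk (own payoff 936): to k=6.1 gives 1349 − 295×6.1 = -450.5 → no gain ✓; to k=18.2 gives 1759 − 295×18.2 = -3610 → no gain ✓.
Mid-risk (own payoff 1349 − 172×6.1 = 299.8): to k=0 gives 936 → profitable ✗; to k=18.2 gives 1759 − 172×18.2 = -1371.4 → no gain ✓.
3 of the 6 constraints hold; not an equilibrium.

3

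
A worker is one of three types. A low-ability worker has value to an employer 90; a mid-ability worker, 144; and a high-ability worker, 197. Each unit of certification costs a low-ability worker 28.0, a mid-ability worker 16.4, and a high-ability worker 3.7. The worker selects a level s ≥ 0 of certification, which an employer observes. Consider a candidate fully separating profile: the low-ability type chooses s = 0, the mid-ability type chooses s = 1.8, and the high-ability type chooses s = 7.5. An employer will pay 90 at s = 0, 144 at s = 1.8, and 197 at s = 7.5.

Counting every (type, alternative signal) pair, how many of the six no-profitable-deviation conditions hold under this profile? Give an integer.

5

Low-ability (own payoff 90): to s=1.8 gives 144 − 28.0×1.8 = 93.6 → profitable ✗; to s=7.5 gives 197 − 28.0×7.5 = -13 → no gain ✓.
Mid-ability (own payoff 144 − 16.4×1.8 = 114.48): to s=0 gives 90 → no gain ✓; to s=7.5 gives 197 − 16.4×7.5 = 74 → no gain ✓.
High-ability (own payoff 197 − 3.7×7.5 = 169.25): to s=0 gives 90 → no gain ✓; to s=1.8 gives 144 − 3.7×1.8 = 137.34 → no gain ✓.
5 of the 6 constraints hold; not an equilibrium.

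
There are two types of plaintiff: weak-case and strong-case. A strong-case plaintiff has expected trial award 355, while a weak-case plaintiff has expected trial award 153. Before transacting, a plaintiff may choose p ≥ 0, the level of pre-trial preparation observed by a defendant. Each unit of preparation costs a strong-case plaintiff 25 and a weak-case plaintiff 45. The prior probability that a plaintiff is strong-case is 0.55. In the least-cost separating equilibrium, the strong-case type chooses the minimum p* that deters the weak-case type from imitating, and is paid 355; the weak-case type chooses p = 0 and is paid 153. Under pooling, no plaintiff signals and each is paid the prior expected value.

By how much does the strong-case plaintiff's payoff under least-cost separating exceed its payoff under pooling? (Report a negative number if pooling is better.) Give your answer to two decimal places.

Least-cost separating signal: p* solves 153 = 355 − 45·p*, so p* = (355 − 153)/45 ≈ 4.4889.
Strong-case type's separating payoff: 355 − 25 × p* = 355 − 25 × (355 − 153)/45 = 355 − 5050/45 ≈ 242.7778.
Pooling payoff: 0.55 × 355 + 0.45 × 153 = 264.1.
Difference: 242.7778 − 264.1 = -21.3222, i.e. -21.32 to two decimal places.
The strong-case type would prefer the pooling outcome.

-21.32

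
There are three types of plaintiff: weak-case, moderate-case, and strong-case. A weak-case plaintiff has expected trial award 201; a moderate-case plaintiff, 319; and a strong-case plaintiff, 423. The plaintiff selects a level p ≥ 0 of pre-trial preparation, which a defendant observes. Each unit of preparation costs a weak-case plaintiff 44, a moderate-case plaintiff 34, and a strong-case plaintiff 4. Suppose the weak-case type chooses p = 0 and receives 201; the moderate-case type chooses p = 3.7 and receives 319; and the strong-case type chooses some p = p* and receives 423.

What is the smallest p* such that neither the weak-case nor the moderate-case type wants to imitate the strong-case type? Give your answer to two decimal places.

6.76

Moderate-case type (on-path payoff 319 − 34×3.7 = 193.2) won't mimic when 193.2 ≥ 423 − 34·p*, i.e. p* ≥ 6.76.
Weak-case type (on-path payoff 201) won't mimic when 201 ≥ 423 − 44·p*, i.e. p* ≥ 5.05.
Both must hold, so p* = max(5.05, 6.76) = 6.76. The moderate-case type's constraint binds.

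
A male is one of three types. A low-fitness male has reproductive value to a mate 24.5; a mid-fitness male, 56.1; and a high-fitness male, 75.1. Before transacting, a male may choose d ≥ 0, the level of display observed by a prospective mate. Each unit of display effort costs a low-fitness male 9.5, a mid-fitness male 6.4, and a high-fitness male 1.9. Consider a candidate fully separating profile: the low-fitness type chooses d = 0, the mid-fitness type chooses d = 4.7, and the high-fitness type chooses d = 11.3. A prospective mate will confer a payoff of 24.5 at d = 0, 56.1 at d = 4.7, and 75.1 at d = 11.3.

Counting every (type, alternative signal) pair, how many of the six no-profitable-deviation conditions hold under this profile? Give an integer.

Low-fitness (own payoff 24.5): to d=4.7 gives 56.1 − 9.5×4.7 = 11.45 → no gain ✓; to d=11.3 gives 75.1 − 9.5×11.3 = -32.25 → no gain ✓.
High-fitness (own payoff 75.1 − 1.9×11.3 = 53.63): to d=0 gives 24.5 → no gain ✓; to d=4.7 gives 56.1 − 1.9×4.7 = 47.17 → no gain ✓.
Mid-fitness (own payoff 56.1 − 6.4×4.7 = 26.02): to d=0 gives 24.5 → no gain ✓; to d=11.3 gives 75.1 − 6.4×11.3 = 2.78 → no gain ✓.
6 of the 6 constraints hold; this profile is a separating equilibrium.

6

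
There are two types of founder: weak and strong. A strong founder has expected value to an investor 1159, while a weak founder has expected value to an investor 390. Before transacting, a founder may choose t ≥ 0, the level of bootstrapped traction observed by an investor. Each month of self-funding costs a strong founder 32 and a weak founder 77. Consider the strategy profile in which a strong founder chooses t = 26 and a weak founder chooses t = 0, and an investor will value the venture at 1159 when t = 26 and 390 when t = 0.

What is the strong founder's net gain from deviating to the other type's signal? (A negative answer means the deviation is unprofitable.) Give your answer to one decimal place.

63.0

Playing t = 26 the strong founder receives 1159 − 32 × 26 = 327.
Deviating to t = 0 yields 390 instead.
Gain from deviating: 390 − 327 = 63.0.
The gain is positive, so the strong type's incentive-compatibility constraint is violated — this profile is not a separating equilibrium.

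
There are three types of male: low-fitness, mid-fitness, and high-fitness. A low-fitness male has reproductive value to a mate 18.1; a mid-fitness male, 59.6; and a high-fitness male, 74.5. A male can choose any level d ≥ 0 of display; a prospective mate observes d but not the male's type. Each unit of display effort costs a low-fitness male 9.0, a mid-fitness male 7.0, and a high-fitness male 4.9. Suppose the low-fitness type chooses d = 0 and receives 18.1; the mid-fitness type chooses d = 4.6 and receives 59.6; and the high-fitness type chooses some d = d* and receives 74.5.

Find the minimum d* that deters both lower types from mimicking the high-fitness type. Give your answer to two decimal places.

Mid-fitness type (on-path payoff 59.6 − 7.0×4.6 = 27.4) won't mimic when 27.4 ≥ 74.5 − 7.0·d*, i.e. d* ≥ 6.73.
Low-fitness type (on-path payoff 18.1) won't mimic when 18.1 ≥ 74.5 − 9.0·d*, i.e. d* ≥ 6.27.
Both must hold, so d* = max(6.27, 6.73) = 6.73. The mid-fitness type's constraint binds.

6.73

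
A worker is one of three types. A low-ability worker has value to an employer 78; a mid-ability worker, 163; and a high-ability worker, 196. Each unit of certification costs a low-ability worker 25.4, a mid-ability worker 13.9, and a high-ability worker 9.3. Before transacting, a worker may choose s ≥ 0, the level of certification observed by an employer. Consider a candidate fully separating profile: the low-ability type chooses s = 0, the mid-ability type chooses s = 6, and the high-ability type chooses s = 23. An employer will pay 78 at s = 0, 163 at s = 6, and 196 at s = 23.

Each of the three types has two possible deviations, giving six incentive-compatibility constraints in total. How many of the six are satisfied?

High-ability (own payoff 196 − 9.3×23 = -17.9): to s=0 gives 78 → profitable ✗; to s=6 gives 163 − 9.3×6 = 107.2 → profitable ✗.
Mid-ability (own payoff 163 − 13.9×6 = 79.6): to s=0 gives 78 → no gain ✓; to s=23 gives 196 − 13.9×23 = -123.7 → no gain ✓.
Low-ability (own payoff 78): to s=6 gives 163 − 25.4×6 = 10.6 → no gain ✓; to s=23 gives 196 − 25.4×23 = -388.2 → no gain ✓.
4 of the 6 constraints hold; not an equilibrium.

4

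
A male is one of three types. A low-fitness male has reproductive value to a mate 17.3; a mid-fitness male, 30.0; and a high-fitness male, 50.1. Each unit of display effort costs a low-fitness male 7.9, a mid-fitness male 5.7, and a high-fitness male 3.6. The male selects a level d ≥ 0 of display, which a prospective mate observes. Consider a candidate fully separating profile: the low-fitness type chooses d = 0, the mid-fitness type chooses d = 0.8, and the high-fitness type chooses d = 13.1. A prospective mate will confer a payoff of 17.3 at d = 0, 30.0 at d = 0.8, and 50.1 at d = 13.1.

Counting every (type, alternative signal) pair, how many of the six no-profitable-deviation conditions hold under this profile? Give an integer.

3

High-fitness (own payoff 50.1 − 3.6×13.1 = 2.94): to d=0 gives 17.3 → profitable ✗; to d=0.8 gives 30.0 − 3.6×0.8 = 27.12 → profitable ✗.
Low-fitness (own payoff 17.3): to d=0.8 gives 30.0 − 7.9×0.8 = 23.68 → profitable ✗; to d=13.1 gives 50.1 − 7.9×13.1 = -53.39 → no gain ✓.
Mid-fitness (own payoff 30.0 − 5.7×0.8 = 25.44): to d=0 gives 17.3 → no gain ✓; to d=13.1 gives 50.1 − 5.7×13.1 = -24.57 → no gain ✓.
3 of the 6 constraints hold; not an equilibrium.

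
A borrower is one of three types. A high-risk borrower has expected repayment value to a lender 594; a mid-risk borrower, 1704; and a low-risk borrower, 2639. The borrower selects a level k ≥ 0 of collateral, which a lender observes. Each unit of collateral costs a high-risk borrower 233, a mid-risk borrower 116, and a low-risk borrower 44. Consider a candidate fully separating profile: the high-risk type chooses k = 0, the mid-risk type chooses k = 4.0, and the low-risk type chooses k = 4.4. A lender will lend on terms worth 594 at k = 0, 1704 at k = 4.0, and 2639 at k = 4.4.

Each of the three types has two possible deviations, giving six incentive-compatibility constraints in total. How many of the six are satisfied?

3

Mid-risk (own payoff 1704 − 116×4.0 = 1240): to k=0 gives 594 → no gain ✓; to k=4.4 gives 2639 − 116×4.4 = 2128.6 → profitable ✗.
Low-risk (own payoff 2639 − 44×4.4 = 2445.4): to k=0 gives 594 → no gain ✓; to k=4.0 gives 1704 − 44×4.0 = 1528 → no gain ✓.
High-risk (own payoff 594): to k=4.0 gives 1704 − 233×4.0 = 772 → profitable ✗; to k=4.4 gives 2639 − 233×4.4 = 1613.8 → profitable ✗.
3 of the 6 constraints hold; not an equilibrium.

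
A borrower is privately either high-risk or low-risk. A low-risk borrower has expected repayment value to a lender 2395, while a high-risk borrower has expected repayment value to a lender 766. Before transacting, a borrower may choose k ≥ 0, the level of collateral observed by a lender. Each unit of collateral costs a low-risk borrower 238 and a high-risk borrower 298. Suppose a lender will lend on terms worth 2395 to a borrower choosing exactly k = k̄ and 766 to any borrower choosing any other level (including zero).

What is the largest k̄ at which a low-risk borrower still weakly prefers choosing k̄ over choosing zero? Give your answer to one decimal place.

Choosing k̄ yields the low-risk type 2395 − 238·k̄; choosing zero yields 766.
The low-risk type is indifferent at 2395 − 238·k̄ = 766, i.e. k̄ = (2395 − 766) / 238 ≈ 6.8.
For any k̄ above 6.8 the low-risk type would rather pool at zero, so separation collapses.

6.8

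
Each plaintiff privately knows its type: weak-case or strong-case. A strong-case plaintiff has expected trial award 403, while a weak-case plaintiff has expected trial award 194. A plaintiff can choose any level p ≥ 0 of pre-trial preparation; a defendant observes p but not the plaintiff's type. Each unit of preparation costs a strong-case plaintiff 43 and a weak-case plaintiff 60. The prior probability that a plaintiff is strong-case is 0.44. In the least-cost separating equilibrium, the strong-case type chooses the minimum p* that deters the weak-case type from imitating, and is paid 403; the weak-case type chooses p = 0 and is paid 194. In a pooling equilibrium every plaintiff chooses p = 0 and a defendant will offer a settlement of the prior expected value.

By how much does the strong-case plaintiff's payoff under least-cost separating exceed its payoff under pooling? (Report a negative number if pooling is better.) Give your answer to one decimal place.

-32.7

Least-cost separating signal: p* solves 194 = 403 − 60·p*, so p* = (403 − 194)/60 ≈ 3.4833.
Strong-case type's separating payoff: 403 − 43 × p* = 403 − 43 × (403 − 194)/60 = 403 − 8987/60 ≈ 253.217.
Pooling payoff: 0.44 × 403 + 0.56 × 194 = 285.96.
Difference: 253.217 − 285.96 = -32.743, i.e. -32.7 to one decimal place.
The strong-case type would prefer the pooling outcome.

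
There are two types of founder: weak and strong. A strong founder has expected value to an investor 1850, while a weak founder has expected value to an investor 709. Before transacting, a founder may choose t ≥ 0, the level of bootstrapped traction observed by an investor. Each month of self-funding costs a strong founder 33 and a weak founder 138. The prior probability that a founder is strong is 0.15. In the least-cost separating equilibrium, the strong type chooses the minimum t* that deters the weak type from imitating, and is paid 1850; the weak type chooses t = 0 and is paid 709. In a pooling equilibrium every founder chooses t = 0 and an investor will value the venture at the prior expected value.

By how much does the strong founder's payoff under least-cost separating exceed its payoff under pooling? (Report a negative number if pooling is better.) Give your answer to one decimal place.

Least-cost separating signal: t* solves 709 = 1850 − 138·t*, so t* = (1850 − 709)/138 ≈ 8.2681.
Strong type's separating payoff: 1850 − 33 × t* = 1850 − 33 × (1850 − 709)/138 = 1850 − 37653/138 ≈ 1577.152.
Pooling payoff: 0.15 × 1850 + 0.85 × 709 = 880.15.
Difference: 1577.152 − 880.15 = 697.002, i.e. 697.0 to one decimal place.
The strong type prefers to separate.

697.0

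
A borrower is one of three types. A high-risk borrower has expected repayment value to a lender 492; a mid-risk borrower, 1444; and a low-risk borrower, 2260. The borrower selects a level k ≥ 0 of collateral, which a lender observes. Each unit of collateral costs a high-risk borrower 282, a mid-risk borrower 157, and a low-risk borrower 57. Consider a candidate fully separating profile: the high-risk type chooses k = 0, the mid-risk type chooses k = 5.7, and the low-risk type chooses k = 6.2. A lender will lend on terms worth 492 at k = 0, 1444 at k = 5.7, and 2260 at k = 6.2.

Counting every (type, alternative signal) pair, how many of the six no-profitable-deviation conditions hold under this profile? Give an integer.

Mid-risk (own payoff 1444 − 157×5.7 = 549.1): to k=0 gives 492 → no gain ✓; to k=6.2 gives 2260 − 157×6.2 = 1286.6 → profitable ✗.
High-risk (own payoff 492): to k=5.7 gives 1444 − 282×5.7 = -163.4 → no gain ✓; to k=6.2 gives 2260 − 282×6.2 = 511.6 → profitable ✗.
Low-risk (own payoff 2260 − 57×6.2 = 1906.6): to k=0 gives 492 → no gain ✓; to k=5.7 gives 1444 − 57×5.7 = 1119.1 → no gain ✓.
4 of the 6 constraints hold; not an equilibrium.

4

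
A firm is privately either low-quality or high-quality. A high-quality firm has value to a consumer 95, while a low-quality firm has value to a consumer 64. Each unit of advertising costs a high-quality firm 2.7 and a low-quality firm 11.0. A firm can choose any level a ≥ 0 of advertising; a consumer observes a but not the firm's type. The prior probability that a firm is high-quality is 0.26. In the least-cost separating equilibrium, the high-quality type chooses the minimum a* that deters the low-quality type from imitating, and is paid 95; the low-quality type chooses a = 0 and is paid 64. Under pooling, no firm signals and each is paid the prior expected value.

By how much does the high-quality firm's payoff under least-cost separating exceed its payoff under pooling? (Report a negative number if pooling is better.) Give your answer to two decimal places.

15.33

Least-cost separating signal: a* solves 64 = 95 − 11.0·a*, so a* = (95 − 64)/11.0 ≈ 2.8182.
High-quality type's separating payoff: 95 − 2.7 × a* = 95 − 2.7 × (95 − 64)/11.0 = 95 − 83.7/11.0 ≈ 87.3909.
Pooling payoff: 0.26 × 95 + 0.74 × 64 = 72.06.
Difference: 87.3909 − 72.06 = 15.3309, i.e. 15.33 to two decimal places.
The high-quality type prefers to separate.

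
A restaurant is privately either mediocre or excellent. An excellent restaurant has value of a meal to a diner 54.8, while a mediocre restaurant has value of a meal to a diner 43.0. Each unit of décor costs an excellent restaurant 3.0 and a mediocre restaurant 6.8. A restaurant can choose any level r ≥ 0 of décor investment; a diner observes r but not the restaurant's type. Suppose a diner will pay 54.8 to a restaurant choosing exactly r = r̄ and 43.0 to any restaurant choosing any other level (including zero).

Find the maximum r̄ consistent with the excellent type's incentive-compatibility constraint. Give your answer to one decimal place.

3.9

Choosing r̄ yields the excellent type 54.8 − 3.0·r̄; choosing zero yields 43.0.
The excellent type is indifferent at 54.8 − 3.0·r̄ = 43.0, i.e. r̄ = (54.8 − 43.0) / 3.0 ≈ 3.9.
For any r̄ above 3.9 the excellent type would rather pool at zero, so separation collapses.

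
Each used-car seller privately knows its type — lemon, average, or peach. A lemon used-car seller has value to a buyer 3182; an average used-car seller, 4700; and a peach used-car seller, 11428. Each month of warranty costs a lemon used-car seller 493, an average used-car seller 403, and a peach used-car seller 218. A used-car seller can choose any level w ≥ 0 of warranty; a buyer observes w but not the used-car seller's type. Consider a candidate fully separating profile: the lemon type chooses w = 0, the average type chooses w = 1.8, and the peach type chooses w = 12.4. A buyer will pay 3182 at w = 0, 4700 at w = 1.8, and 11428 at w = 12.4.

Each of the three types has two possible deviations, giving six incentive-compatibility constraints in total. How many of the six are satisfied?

3

Average (own payoff 4700 − 403×1.8 = 3974.6): to w=0 gives 3182 → no gain ✓; to w=12.4 gives 11428 − 403×12.4 = 6430.8 → profitable ✗.
Lemon (own payoff 3182): to w=1.8 gives 4700 − 493×1.8 = 3812.6 → profitable ✗; to w=12.4 gives 11428 − 493×12.4 = 5314.8 → profitable ✗.
Peach (own payoff 11428 − 218×12.4 = 8724.8): to w=0 gives 3182 → no gain ✓; to w=1.8 gives 4700 − 218×1.8 = 4307.6 → no gain ✓.
3 of the 6 constraints hold; not an equilibrium.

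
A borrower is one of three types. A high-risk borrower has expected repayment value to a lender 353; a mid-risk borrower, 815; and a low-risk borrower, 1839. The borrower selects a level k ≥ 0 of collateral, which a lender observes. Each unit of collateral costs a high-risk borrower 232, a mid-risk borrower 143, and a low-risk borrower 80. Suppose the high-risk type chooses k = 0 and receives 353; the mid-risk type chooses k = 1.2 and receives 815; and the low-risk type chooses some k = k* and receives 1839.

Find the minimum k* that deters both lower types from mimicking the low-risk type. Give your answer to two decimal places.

8.36

High-risk type (on-path payoff 353) won't mimic when 353 ≥ 1839 − 232·k*, i.e. k* ≥ 6.41.
Mid-risk type (on-path payoff 815 − 143×1.2 = 643.4) won't mimic when 643.4 ≥ 1839 − 143·k*, i.e. k* ≥ 8.36.
Both must hold, so k* = max(6.41, 8.36) = 8.36. The mid-risk type's constraint binds.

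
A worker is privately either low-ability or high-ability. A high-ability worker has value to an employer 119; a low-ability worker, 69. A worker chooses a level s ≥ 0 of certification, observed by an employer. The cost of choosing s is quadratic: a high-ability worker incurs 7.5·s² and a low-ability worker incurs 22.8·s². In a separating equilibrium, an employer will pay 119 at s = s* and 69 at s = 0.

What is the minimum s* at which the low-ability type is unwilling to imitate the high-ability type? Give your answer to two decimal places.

1.48

The low-ability type at s = 0 receives 69; imitating at s* yields 119 − 22.8·s*².
Indifference: 69 = 119 − 22.8·s*², so s*² = (119 − 69) / 22.8 ≈ 2.1930.
s* = √2.1930 ≈ 1.48.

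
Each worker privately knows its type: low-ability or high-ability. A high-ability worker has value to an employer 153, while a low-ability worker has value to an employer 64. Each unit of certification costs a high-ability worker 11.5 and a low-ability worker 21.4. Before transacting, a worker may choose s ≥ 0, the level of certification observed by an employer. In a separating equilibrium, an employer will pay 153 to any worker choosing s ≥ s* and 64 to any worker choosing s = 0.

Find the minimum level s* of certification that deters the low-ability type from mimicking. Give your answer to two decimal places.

A low-ability worker choosing s = 0 receives 64.
Imitating at s* instead would pay 153 at cost 21.4·s*, netting 153 − 21.4·s*.
Indifference: 64 = 153 − 21.4·s*, so s* = (153 − 64) / 21.4 ≈ 4.16.
This is the low-ability type's binding incentive-compatibility constraint; any s ≥ 4.16 sustains separation on that side.

4.16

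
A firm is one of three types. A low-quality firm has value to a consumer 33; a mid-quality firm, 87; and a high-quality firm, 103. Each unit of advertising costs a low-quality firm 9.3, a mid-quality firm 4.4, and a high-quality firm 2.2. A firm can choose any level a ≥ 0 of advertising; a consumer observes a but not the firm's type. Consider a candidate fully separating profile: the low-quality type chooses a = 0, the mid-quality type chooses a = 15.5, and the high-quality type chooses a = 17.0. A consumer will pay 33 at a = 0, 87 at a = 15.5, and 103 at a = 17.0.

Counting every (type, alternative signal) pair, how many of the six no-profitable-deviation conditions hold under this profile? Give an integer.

4

Low-quality (own payoff 33): to a=15.5 gives 87 − 9.3×15.5 = -57.15 → no gain ✓; to a=17.0 gives 103 − 9.3×17.0 = -55.1 → no gain ✓.
High-quality (own payoff 103 − 2.2×17.0 = 65.6): to a=0 gives 33 → no gain ✓; to a=15.5 gives 87 − 2.2×15.5 = 52.9 → no gain ✓.
Mid-quality (own payoff 87 − 4.4×15.5 = 18.8): to a=0 gives 33 → profitable ✗; to a=17.0 gives 103 − 4.4×17.0 = 28.2 → profitable ✗.
4 of the 6 constraints hold; not an equilibrium.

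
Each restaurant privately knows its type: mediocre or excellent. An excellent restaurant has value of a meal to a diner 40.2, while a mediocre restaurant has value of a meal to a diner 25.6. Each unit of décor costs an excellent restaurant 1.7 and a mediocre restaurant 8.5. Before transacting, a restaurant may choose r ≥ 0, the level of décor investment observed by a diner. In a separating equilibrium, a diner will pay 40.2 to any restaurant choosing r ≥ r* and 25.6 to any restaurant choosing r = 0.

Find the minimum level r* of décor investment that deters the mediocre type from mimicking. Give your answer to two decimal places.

A mediocre restaurant choosing r = 0 receives 25.6.
Imitating at r* instead would pay 40.2 at cost 8.5·r*, netting 40.2 − 8.5·r*.
Indifference: 25.6 = 40.2 − 8.5·r*, so r* = (40.2 − 25.6) / 8.5 ≈ 1.72.
This is the mediocre type's binding incentive-compatibility constraint; any r ≥ 1.72 sustains separation on that side.

1.72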